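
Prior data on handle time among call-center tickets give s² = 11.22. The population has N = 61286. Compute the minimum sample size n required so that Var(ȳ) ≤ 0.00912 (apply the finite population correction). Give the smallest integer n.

1207

Without fpc, n₀ = s²/D = 11.22/0.00912 = 1230.2632.
With fpc, (1 − n/N)·s²/n ≤ D requires n ≥ n₀/(1 + n₀/N) = 1230.2632/(1 + 1230.2632/61286) = 1206.0527.
Rounding up, n = 1207.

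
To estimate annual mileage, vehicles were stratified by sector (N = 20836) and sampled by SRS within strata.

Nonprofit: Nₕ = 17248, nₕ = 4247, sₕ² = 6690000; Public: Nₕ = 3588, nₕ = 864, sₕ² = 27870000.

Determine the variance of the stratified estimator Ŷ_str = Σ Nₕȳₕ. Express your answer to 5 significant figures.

6.6850 × 10^11

Var(Ŷ_str) = Σₕ Nₕ²(1 − fₕ)sₕ²/nₕ.
Nonprofit: 17248²·(1 − 4247/17248)·6690000/4247 = 3.5323145 × 10^11.
Public: 3588²·(1 − 864/3588)·27870000/864 = 3.1527008 × 10^11.
Sum = 6.6850153 × 10^11.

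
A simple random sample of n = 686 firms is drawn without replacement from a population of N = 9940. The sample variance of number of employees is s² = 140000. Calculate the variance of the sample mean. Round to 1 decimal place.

Under SRS without replacement, Var(ȳ) = (1 − f)·s²/n with f = n/N = 686/9940 = 0.06901408.
Var(ȳ) = (1 − 0.06901408)·140000/686 = 0.93098592·204.08163 = 189.99713.

190.0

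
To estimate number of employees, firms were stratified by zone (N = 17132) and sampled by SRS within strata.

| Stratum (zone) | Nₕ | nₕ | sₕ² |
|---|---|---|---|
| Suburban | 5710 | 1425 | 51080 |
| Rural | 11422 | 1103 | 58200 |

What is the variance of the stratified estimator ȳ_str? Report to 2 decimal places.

24.18

Var(ȳ_str) = Σₕ Wₕ²(1 − fₕ)sₕ²/nₕ with Wₕ = Nₕ/N, N = 17132.
Suburban: Wₕ = 0.33329442; term = 0.33329442²·(1 − 0.24956217)·51080/1425 = 2.9881805.
Rural: Wₕ = 0.66670558; term = 0.66670558²·(1 − 0.09656803)·58200/1103 = 21.189032.
Sum = 24.177213.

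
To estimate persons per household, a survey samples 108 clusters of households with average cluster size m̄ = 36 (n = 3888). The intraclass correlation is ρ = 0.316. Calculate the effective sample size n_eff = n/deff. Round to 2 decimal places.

deff = 1 + (36 − 1)·0.316 = 1 + 11.06 = 12.06.
n_eff = 3888 / 12.06 = 322.39.

322.39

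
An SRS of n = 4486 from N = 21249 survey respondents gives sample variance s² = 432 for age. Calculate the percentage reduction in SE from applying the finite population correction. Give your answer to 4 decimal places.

f = n/N = 4486/21249 = 0.21111582.
SE_no-fpc = √(s²/n) = 0.31032177; SE_fpc = √((1−f)s²/n) = 0.27562516.
Ratio = √(1−f) = 0.88819152. Reduction = 100·(1 − 0.88819152) = 11.1808%.

11.1808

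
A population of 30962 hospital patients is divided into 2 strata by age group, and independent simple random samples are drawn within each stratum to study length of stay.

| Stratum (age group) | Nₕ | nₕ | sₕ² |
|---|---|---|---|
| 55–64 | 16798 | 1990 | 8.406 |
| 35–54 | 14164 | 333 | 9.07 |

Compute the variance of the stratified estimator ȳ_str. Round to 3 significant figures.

0.00666

Var(ȳ_str) = Σₕ Wₕ²(1 − fₕ)sₕ²/nₕ with Wₕ = Nₕ/N, N = 30962.
55–64: Wₕ = 0.54253601; term = 0.54253601²·(1 − 0.11846648)·8.406/1990 = 0.0010960548.
35–54: Wₕ = 0.45746399; term = 0.45746399²·(1 − 0.02351031)·9.07/333 = 0.0055660172.
Sum = 0.006662072.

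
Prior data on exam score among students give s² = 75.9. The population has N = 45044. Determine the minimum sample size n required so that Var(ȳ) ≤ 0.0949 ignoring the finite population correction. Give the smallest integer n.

Without fpc, n₀ = s²/D = 75.9/0.0949 = 799.7893.
Rounding up, n = 800.

800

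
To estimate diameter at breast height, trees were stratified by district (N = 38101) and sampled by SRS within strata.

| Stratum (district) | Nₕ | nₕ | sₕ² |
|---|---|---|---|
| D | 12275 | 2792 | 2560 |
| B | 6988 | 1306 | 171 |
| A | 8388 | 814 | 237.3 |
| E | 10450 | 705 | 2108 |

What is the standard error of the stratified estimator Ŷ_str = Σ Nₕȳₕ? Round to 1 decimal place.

Var(Ŷ_str) = Σₕ Nₕ²(1 − fₕ)sₕ²/nₕ.
D: 12275²·(1 − 2792/12275)·2560/2792 = 1.067313 × 10^8.
B: 6988²·(1 − 1306/6988)·171/1306 = 5.1988473 × 10^6.
A: 8388²·(1 − 814/8388)·237.3/814 = 1.8520685 × 10^7.
E: 10450²·(1 − 705/10450)·2108/705 = 3.0449462 × 10^8.
Sum = 4.3494545 × 10^8.
SE = √(4.3494545 × 10^8) = 20855.3.

20855.3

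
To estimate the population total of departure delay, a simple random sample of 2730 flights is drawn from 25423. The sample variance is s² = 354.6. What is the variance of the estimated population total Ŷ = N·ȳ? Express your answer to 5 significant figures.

7.4937 × 10^7

Var(Ŷ) = N²·Var(ȳ) = N²·(1 − n/N)·s²/n.
f = 2730/25423 = 0.10738308; Var(ȳ) = 0.89261692·354.6/2730 = 0.11594211.
Var(Ŷ) = 25423² · 0.11594211 = 7.493674 × 10^7.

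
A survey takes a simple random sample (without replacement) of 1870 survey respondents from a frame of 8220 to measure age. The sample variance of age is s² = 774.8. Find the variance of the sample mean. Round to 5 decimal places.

0.32007

Under SRS without replacement, Var(ȳ) = (1 − f)·s²/n with f = n/N = 1870/8220 = 0.22749392.
Var(ȳ) = (1 − 0.22749392)·774.8/1870 = 0.77250608·0.41433155 = 0.32007364.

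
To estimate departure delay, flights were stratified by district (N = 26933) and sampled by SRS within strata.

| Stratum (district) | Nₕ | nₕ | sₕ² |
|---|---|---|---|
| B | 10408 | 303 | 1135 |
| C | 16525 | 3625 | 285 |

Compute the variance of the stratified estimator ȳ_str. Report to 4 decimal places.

Var(ȳ_str) = Σₕ Wₕ²(1 − fₕ)sₕ²/nₕ with Wₕ = Nₕ/N, N = 26933.
B: Wₕ = 0.38644043; term = 0.38644043²·(1 − 0.02911222)·1135/303 = 0.54310947.
C: Wₕ = 0.61355957; term = 0.61355957²·(1 − 0.21936460)·285/3625 = 0.023104606.
Sum = 0.56621408.

0.5662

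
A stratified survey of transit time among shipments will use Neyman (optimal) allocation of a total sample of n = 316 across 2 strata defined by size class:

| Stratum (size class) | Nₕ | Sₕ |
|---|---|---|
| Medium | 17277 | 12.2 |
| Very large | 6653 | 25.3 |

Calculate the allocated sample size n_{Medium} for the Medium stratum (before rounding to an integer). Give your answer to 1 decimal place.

175.7

Neyman allocation: nₕ = n·NₕSₕ / Σⱼ NⱼSⱼ.
Σ NⱼSⱼ = 17277·12.2 + 6653·25.3 = 379100.3.
n_{Medium} = 316·17277·12.2 / 379100.3 = 175.7.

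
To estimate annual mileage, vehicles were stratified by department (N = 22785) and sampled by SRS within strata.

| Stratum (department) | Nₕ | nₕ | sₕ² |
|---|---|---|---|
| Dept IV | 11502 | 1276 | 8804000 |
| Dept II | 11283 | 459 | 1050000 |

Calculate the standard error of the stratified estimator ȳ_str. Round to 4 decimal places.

Var(ȳ_str) = Σₕ Wₕ²(1 − fₕ)sₕ²/nₕ with Wₕ = Nₕ/N, N = 22785.
Dept IV: Wₕ = 0.50480579; term = 0.50480579²·(1 − 0.11093723)·8804000/1276 = 1563.1852.
Dept II: Wₕ = 0.49519421; term = 0.49519421²·(1 − 0.04068067)·1050000/459 = 538.1346.
Sum = 2101.3198.
SE = √(2101.3198) = 45.8402.

45.8402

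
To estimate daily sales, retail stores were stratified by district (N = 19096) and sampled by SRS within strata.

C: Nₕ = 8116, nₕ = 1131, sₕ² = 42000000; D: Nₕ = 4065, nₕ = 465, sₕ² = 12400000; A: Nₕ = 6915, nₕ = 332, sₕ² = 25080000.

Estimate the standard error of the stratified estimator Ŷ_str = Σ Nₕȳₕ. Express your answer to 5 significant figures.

2.4360 × 10^6

Var(Ŷ_str) = Σₕ Nₕ²(1 − fₕ)sₕ²/nₕ.
C: 8116²·(1 − 1131/8116)·42000000/1131 = 2.1052086 × 10^12.
D: 4065²·(1 − 465/4065)·12400000/465 = 3.9024 × 10^11.
A: 6915²·(1 − 332/6915)·25080000/332 = 3.4387887 × 10^12.
Sum = 5.9342373 × 10^12.
SE = √(5.9342373 × 10^12) = 2.4360 × 10^6.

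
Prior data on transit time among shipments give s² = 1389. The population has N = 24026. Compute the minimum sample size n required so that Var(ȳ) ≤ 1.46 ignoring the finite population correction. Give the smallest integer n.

952

Without fpc, n₀ = s²/D = 1389/1.46 = 951.3699.
Rounding up, n = 952.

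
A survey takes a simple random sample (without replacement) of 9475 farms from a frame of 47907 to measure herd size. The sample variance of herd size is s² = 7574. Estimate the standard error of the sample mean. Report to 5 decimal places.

0.80079

Under SRS without replacement, Var(ȳ) = (1 − f)·s²/n with f = n/N = 9475/47907 = 0.19777903.
Var(ȳ) = (1 − 0.19777903)·7574/9475 = 0.80222097·0.79936675 = 0.64126877.
SE(ȳ) = √(0.64126877) = 0.80079.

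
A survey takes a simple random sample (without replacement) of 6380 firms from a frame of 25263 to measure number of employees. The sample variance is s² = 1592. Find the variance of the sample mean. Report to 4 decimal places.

Under SRS without replacement, Var(ȳ) = (1 − f)·s²/n with f = n/N = 6380/25263 = 0.25254325.
Var(ȳ) = (1 − 0.25254325)·1592/6380 = 0.74745675·0.24952978 = 0.18651272.

0.1865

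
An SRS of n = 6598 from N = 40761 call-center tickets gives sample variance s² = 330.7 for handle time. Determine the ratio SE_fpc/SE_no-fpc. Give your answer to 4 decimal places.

0.9155

f = n/N = 6598/40761 = 0.16187042.
SE_no-fpc = √(s²/n) = 0.22387775; SE_fpc = √((1−f)s²/n) = 0.20495878.
Ratio = √(1−f) = 0.91549418.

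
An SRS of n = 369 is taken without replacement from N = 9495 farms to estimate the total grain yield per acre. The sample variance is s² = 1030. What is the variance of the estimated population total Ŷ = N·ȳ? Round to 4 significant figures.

2.419 × 10^8

Var(Ŷ) = N²·Var(ȳ) = N²·(1 − n/N)·s²/n.
f = 369/9495 = 0.03886256; Var(ȳ) = 0.96113744·1030/369 = 2.6828498.
Var(Ŷ) = 9495² · 2.6828498 = 2.4187239 × 10^8.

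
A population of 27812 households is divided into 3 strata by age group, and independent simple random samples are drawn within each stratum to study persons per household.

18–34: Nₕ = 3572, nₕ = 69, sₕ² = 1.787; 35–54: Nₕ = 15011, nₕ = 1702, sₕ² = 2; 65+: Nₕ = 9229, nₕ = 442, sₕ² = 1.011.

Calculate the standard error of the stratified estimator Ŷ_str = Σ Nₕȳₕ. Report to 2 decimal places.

Var(Ŷ_str) = Σₕ Nₕ²(1 − fₕ)sₕ²/nₕ.
18–34: 3572²·(1 − 69/3572)·1.787/69 = 324061.21.
35–54: 15011²·(1 − 1702/15011)·2/1702 = 234760.75.
65+: 9229²·(1 − 442/9229)·1.011/442 = 185491.56.
Sum = 744313.52.
SE = √(744313.52) = 862.74.

862.74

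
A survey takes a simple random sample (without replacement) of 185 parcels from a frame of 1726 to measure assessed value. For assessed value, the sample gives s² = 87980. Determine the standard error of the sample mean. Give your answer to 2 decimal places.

Under SRS without replacement, Var(ȳ) = (1 − f)·s²/n with f = n/N = 185/1726 = 0.10718424.
Var(ȳ) = (1 − 0.10718424)·87980/185 = 0.89281576·475.56757 = 424.59422.
SE(ȳ) = √(424.59422) = 20.61.

20.61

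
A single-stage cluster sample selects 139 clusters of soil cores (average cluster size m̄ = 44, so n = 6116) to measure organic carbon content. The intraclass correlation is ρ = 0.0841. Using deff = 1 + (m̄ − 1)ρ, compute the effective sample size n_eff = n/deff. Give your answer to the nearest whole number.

1325

deff = 1 + (44 − 1)·0.0841 = 1 + 3.6163 = 4.6163.
n_eff = 6116 / 4.6163 = 1325.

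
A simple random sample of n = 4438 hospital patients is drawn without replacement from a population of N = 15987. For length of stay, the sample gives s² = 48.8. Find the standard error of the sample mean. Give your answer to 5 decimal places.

0.08913

Under SRS without replacement, Var(ȳ) = (1 − f)·s²/n with f = n/N = 4438/15987 = 0.27760055.
Var(ȳ) = (1 − 0.27760055)·48.8/4438 = 0.72239945·0.010995944 = 0.007943464.
SE(ȳ) = √(0.007943464) = 0.08913.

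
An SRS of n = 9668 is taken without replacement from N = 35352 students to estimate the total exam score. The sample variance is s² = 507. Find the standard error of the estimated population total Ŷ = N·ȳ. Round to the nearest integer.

6900

Var(Ŷ) = N²·Var(ȳ) = N²·(1 − n/N)·s²/n.
f = 9668/35352 = 0.27347816; Var(ȳ) = 0.72652184·507/9668 = 0.038099563.
Var(Ŷ) = 35352² · 0.038099563 = 4.7615459 × 10^7.
SE(Ŷ) = √(4.7615459 × 10^7) = 6900.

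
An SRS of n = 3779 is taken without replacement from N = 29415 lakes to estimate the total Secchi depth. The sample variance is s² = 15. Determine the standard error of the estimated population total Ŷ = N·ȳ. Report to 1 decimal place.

Var(Ŷ) = N²·Var(ȳ) = N²·(1 − n/N)·s²/n.
f = 3779/29415 = 0.12847187; Var(ȳ) = 0.87152813·15/3779 = 0.0034593601.
Var(Ŷ) = 29415² · 0.0034593601 = 2.9931844 × 10^6.
SE(Ŷ) = √(2.9931844 × 10^6) = 1730.1.

1730.1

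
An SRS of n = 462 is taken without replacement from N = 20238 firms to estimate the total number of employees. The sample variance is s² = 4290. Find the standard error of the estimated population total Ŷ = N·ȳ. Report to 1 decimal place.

60962.2

Var(Ŷ) = N²·Var(ȳ) = N²·(1 − n/N)·s²/n.
f = 462/20238 = 0.02282834; Var(ȳ) = 0.97717166·4290/462 = 9.0737368.
Var(Ŷ) = 20238² · 9.0737368 = 3.7163907 × 10^9.
SE(Ŷ) = √(3.7163907 × 10^9) = 60962.2.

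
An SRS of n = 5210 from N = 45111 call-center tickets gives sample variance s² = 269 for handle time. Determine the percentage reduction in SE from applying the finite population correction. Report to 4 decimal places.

5.9518

f = n/N = 5210/45111 = 0.11549290.
SE_no-fpc = √(s²/n) = 0.22722561; SE_fpc = √((1−f)s²/n) = 0.21370168.
Ratio = √(1−f) = 0.94048238. Reduction = 100·(1 − 0.94048238) = 5.9518%.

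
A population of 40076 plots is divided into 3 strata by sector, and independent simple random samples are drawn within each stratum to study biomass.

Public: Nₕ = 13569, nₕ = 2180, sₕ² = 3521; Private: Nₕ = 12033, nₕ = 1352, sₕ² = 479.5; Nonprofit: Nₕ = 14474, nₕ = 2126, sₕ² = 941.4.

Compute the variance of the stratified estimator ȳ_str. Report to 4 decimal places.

Var(ȳ_str) = Σₕ Wₕ²(1 − fₕ)sₕ²/nₕ with Wₕ = Nₕ/N, N = 40076.
Public: Wₕ = 0.33858169; term = 0.33858169²·(1 − 0.16066033)·3521/2180 = 0.15540831.
Private: Wₕ = 0.30025452; term = 0.30025452²·(1 − 0.11235768)·479.5/1352 = 0.028381086.
Nonprofit: Wₕ = 0.36116379; term = 0.36116379²·(1 − 0.14688407)·941.4/2126 = 0.049275086.
Sum = 0.23306448.

0.2331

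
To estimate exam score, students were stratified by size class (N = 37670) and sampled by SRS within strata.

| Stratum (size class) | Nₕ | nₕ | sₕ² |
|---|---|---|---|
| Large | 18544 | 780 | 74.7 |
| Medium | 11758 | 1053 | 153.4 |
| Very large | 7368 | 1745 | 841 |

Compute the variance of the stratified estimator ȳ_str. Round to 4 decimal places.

Var(ȳ_str) = Σₕ Wₕ²(1 − fₕ)sₕ²/nₕ with Wₕ = Nₕ/N, N = 37670.
Large: Wₕ = 0.49227502; term = 0.49227502²·(1 − 0.04206212)·74.7/780 = 0.022232021.
Medium: Wₕ = 0.31213167; term = 0.31213167²·(1 − 0.08955605)·153.4/1053 = 0.012921885.
Very large: Wₕ = 0.19559331; term = 0.19559331²·(1 − 0.23683496)·841/1745 = 0.014071067.
Sum = 0.049224973.

0.0492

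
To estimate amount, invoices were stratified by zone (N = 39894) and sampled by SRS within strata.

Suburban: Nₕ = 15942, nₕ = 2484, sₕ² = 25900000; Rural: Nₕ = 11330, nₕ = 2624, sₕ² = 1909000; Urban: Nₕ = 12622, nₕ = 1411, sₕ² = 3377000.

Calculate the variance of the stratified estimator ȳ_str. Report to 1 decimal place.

Var(ȳ_str) = Σₕ Wₕ²(1 − fₕ)sₕ²/nₕ with Wₕ = Nₕ/N, N = 39894.
Suburban: Wₕ = 0.39960896; term = 0.39960896²·(1 − 0.15581483)·25900000/2484 = 1405.5825.
Rural: Wₕ = 0.28400261; term = 0.28400261²·(1 − 0.23159753)·1909000/2624 = 45.089509.
Urban: Wₕ = 0.31638843; term = 0.31638843²·(1 − 0.11178894)·3377000/1411 = 212.79499.
Sum = 1663.467.

1663.5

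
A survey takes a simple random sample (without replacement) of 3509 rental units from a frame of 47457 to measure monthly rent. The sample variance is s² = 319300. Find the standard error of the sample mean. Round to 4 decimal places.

Under SRS without replacement, Var(ȳ) = (1 − f)·s²/n with f = n/N = 3509/47457 = 0.07394062.
Var(ȳ) = (1 − 0.07394062)·319300/3509 = 0.92605938·90.994585 = 84.266389.
SE(ȳ) = √(84.266389) = 9.1797.

9.1797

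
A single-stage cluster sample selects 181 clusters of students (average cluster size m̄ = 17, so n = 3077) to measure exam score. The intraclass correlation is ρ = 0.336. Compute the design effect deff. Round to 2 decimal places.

6.38

deff = 1 + (17 − 1)·0.336 = 1 + 5.376 = 6.376.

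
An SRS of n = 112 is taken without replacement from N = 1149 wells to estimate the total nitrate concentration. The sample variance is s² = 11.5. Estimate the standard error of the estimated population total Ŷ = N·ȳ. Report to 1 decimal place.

Var(Ŷ) = N²·Var(ȳ) = N²·(1 − n/N)·s²/n.
f = 112/1149 = 0.09747607; Var(ȳ) = 0.90252393·11.5/112 = 0.092669868.
Var(Ŷ) = 1149² · 0.092669868 = 122342.85.
SE(Ŷ) = √(122342.85) = 349.8.

349.8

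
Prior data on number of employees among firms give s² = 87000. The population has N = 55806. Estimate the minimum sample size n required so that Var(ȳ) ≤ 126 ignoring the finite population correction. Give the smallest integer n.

691

Without fpc, n₀ = s²/D = 87000/126 = 690.4762.
Rounding up, n = 691.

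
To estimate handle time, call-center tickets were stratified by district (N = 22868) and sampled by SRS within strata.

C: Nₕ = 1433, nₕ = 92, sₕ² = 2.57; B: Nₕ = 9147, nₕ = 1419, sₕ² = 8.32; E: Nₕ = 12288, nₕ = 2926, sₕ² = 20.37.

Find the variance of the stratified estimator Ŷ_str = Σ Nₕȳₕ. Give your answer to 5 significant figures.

Var(Ŷ_str) = Σₕ Nₕ²(1 − fₕ)sₕ²/nₕ.
C: 1433²·(1 − 92/1433)·2.57/92 = 53680.959.
B: 9147²·(1 − 1419/9147)·8.32/1419 = 414463.91.
E: 12288²·(1 − 2926/12288)·20.37/2926 = 800878.34.
Sum = 1.2690232 × 10^6.

1.2690 × 10^6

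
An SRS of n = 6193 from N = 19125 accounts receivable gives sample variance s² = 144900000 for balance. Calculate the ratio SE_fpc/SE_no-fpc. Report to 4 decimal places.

f = n/N = 6193/19125 = 0.32381699.
SE_no-fpc = √(s²/n) = 152.96203; SE_fpc = √((1−f)s²/n) = 125.78121.
Ratio = √(1−f) = 0.82230348.

0.8223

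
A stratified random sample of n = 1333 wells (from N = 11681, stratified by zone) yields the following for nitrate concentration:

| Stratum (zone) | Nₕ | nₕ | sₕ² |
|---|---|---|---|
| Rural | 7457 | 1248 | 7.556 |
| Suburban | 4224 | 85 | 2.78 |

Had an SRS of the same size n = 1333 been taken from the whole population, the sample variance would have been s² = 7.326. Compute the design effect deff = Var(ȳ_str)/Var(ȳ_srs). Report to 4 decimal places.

Var(ȳ_str) = Σ Wₕ²(1−fₕ)sₕ²/nₕ with Wₕ = Nₕ/11681:
  Rural: (7457/11681)²·(1−1248/7457)·7.556/1248 = 0.0020544857
  Suburban: (4224/11681)²·(1−85/4224)·2.78/85 = 0.0041906864
  → Var(ȳ_str) = 0.0062451721.
Var(ȳ_srs) = (1 − 1333/11681)·7.326/1333 = 0.0048687016.
deff = 0.0062451721 / 0.0048687016 = 1.2827.

1.2827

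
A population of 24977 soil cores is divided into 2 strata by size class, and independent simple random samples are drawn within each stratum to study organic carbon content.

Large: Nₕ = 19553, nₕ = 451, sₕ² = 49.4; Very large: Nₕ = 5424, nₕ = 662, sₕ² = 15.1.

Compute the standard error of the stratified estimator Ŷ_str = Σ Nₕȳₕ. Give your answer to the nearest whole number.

Var(Ŷ_str) = Σₕ Nₕ²(1 − fₕ)sₕ²/nₕ.
Large: 19553²·(1 − 451/19553)·49.4/451 = 4.091124 × 10^7.
Very large: 5424²·(1 − 662/5424)·15.1/662 = 589152.91.
Sum = 4.1500393 × 10^7.
SE = √(4.1500393 × 10^7) = 6442.

6442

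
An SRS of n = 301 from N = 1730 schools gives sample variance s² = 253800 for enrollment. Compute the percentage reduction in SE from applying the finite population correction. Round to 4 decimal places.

9.1148

f = n/N = 301/1730 = 0.17398844.
SE_no-fpc = √(s²/n) = 29.037723; SE_fpc = √((1−f)s²/n) = 26.390986.
Ratio = √(1−f) = 0.90885178. Reduction = 100·(1 − 0.90885178) = 9.1148%.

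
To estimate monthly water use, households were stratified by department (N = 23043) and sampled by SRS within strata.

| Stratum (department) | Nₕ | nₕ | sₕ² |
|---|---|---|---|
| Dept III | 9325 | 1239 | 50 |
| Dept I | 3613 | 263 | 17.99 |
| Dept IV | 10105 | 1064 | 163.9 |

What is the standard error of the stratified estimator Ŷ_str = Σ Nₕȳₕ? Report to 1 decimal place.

4236.0

Var(Ŷ_str) = Σₕ Nₕ²(1 − fₕ)sₕ²/nₕ.
Dept III: 9325²·(1 − 1239/9325)·50/1239 = 3.0428551 × 10^6.
Dept I: 3613²·(1 − 263/3613)·17.99/263 = 827919.64.
Dept IV: 10105²·(1 − 1064/10105)·163.9/1064 = 1.4073111 × 10^7.
Sum = 1.7943886 × 10^7.
SE = √(1.7943886 × 10^7) = 4236.0.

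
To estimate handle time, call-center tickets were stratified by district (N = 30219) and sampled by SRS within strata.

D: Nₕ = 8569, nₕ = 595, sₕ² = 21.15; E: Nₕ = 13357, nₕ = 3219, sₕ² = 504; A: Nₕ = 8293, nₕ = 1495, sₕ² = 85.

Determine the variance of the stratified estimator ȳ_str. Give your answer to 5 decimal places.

0.02939

Var(ȳ_str) = Σₕ Wₕ²(1 − fₕ)sₕ²/nₕ with Wₕ = Nₕ/N, N = 30219.
D: Wₕ = 0.28356332; term = 0.28356332²·(1 − 0.06943634)·21.15/595 = 0.0026597426.
E: Wₕ = 0.44200668; term = 0.44200668²·(1 − 0.24099723)·504/3219 = 0.02321724.
A: Wₕ = 0.27442999; term = 0.27442999²·(1 − 0.18027252)·85/1495 = 0.0035100264.
Sum = 0.029387009.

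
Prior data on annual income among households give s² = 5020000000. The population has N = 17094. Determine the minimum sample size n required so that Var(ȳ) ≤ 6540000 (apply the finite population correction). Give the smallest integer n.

735

Without fpc, n₀ = s²/D = 5020000000/6540000 = 767.5841.
With fpc, (1 − n/N)·s²/n ≤ D requires n ≥ n₀/(1 + n₀/N) = 767.5841/(1 + 767.5841/17094) = 734.5979.
Rounding up, n = 735.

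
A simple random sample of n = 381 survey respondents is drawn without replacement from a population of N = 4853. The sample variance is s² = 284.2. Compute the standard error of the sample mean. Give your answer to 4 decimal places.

Under SRS without replacement, Var(ȳ) = (1 − f)·s²/n with f = n/N = 381/4853 = 0.07850814.
Var(ȳ) = (1 − 0.07850814)·284.2/381 = 0.92149186·0.74593176 = 0.68737004.
SE(ȳ) = √(0.68737004) = 0.8291.

0.8291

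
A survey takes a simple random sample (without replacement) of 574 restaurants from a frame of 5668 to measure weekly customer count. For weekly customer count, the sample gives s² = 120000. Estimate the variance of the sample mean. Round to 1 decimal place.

Under SRS without replacement, Var(ȳ) = (1 − f)·s²/n with f = n/N = 574/5668 = 0.10127029.
Var(ȳ) = (1 − 0.10127029)·120000/574 = 0.89872971·209.05923 = 187.88774.

187.9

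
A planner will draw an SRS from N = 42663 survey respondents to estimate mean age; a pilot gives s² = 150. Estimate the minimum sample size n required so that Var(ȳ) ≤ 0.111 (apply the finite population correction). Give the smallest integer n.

Without fpc, n₀ = s²/D = 150/0.111 = 1351.3514.
With fpc, (1 − n/N)·s²/n ≤ D requires n ≥ n₀/(1 + n₀/N) = 1351.3514/(1 + 1351.3514/42663) = 1309.8615.
Rounding up, n = 1310.

1310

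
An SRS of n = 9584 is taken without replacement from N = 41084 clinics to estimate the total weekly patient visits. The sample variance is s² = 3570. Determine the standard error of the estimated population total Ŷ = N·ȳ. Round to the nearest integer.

Var(Ŷ) = N²·Var(ȳ) = N²·(1 − n/N)·s²/n.
f = 9584/41084 = 0.23327816; Var(ȳ) = 0.76672184·3570/9584 = 0.28560068.
Var(Ŷ) = 41084² · 0.28560068 = 4.8206398 × 10^8.
SE(Ŷ) = √(4.8206398 × 10^8) = 21956.

21956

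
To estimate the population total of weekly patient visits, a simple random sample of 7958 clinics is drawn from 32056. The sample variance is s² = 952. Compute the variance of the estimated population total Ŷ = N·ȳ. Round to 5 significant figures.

9.2411 × 10^7

Var(Ŷ) = N²·Var(ȳ) = N²·(1 − n/N)·s²/n.
f = 7958/32056 = 0.24825306; Var(ȳ) = 0.75174694·952/7958 = 0.089930019.
Var(Ŷ) = 32056² · 0.089930019 = 9.2410931 × 10^7.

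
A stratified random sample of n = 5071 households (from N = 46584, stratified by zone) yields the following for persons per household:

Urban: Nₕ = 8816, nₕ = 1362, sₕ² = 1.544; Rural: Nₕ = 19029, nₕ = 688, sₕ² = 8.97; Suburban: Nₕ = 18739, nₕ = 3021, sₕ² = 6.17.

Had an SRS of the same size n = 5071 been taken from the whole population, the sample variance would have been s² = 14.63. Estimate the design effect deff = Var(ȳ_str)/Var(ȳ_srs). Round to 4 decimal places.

Var(ȳ_str) = Σ Wₕ²(1−fₕ)sₕ²/nₕ with Wₕ = Nₕ/46584:
  Urban: (8816/46584)²·(1−1362/8816)·1.544/1362 = 3.432872 × 10^-5
  Rural: (19029/46584)²·(1−688/19029)·8.97/688 = 0.00209686
  Suburban: (18739/46584)²·(1−3021/18739)·6.17/3021 = 2.7720725 × 10^-4
  → Var(ȳ_str) = 0.002408396.
Var(ȳ_srs) = (1 − 5071/46584)·14.63/5071 = 0.0025709762.
deff = 0.002408396 / 0.0025709762 = 0.9368.

0.9368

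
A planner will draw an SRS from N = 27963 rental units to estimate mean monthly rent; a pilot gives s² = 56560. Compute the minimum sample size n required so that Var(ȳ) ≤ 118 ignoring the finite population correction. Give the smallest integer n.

480

Without fpc, n₀ = s²/D = 56560/118 = 479.3220.
Rounding up, n = 480.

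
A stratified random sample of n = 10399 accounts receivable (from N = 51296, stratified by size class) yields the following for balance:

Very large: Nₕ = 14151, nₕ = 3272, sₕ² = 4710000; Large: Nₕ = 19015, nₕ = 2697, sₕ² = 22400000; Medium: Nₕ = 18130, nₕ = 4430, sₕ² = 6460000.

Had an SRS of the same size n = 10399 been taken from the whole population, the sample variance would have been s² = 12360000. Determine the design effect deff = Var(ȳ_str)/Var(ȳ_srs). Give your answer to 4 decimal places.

Var(ȳ_str) = Σ Wₕ²(1−fₕ)sₕ²/nₕ with Wₕ = Nₕ/51296:
  Very large: (14151/51296)²·(1−3272/14151)·4710000/3272 = 84.220287
  Large: (19015/51296)²·(1−2697/19015)·22400000/2697 = 979.40728
  Medium: (18130/51296)²·(1−4430/18130)·6460000/4430 = 137.65125
  → Var(ȳ_str) = 1201.2788.
Var(ȳ_srs) = (1 − 10399/51296)·12360000/10399 = 947.62136.
deff = 1201.2788 / 947.62136 = 1.2677.

1.2677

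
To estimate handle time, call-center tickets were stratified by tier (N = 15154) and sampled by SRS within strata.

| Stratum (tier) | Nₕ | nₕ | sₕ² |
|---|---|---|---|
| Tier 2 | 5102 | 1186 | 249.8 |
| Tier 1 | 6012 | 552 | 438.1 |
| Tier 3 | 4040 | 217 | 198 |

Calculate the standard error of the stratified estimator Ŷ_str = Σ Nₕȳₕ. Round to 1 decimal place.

6659.8

Var(Ŷ_str) = Σₕ Nₕ²(1 − fₕ)sₕ²/nₕ.
Tier 2: 5102²·(1 − 1186/5102)·249.8/1186 = 4.2081468 × 10^6.
Tier 1: 6012²·(1 − 552/6012)·438.1/552 = 2.6052283 × 10^7.
Tier 3: 4040²·(1 − 217/4040)·198/217 = 1.40926 × 10^7.
Sum = 4.435303 × 10^7.
SE = √(4.435303 × 10^7) = 6659.8.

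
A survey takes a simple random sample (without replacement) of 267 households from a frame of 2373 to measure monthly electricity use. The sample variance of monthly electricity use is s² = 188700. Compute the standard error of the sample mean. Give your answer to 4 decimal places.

Under SRS without replacement, Var(ȳ) = (1 − f)·s²/n with f = n/N = 267/2373 = 0.11251580.
Var(ȳ) = (1 − 0.11251580)·188700/267 = 0.88748420·706.74157 = 627.22198.
SE(ȳ) = √(627.22198) = 25.0444.

25.0444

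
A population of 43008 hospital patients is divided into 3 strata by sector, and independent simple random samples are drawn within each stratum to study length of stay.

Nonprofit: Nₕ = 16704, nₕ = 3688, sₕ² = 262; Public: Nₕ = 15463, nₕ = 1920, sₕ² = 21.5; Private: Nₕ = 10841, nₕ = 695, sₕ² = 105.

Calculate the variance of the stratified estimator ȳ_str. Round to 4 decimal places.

Var(ȳ_str) = Σₕ Wₕ²(1 − fₕ)sₕ²/nₕ with Wₕ = Nₕ/N, N = 43008.
Nonprofit: Wₕ = 0.38839286; term = 0.38839286²·(1 − 0.22078544)·262/3688 = 0.0083504505.
Public: Wₕ = 0.35953776; term = 0.35953776²·(1 − 0.12416737)·21.5/1920 = 0.0012677901.
Private: Wₕ = 0.25206938; term = 0.25206938²·(1 − 0.06410848)·105/695 = 0.0089840095.
Sum = 0.01860225.

0.0186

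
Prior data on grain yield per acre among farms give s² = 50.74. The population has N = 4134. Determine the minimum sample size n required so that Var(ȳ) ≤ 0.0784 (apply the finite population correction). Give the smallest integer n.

Without fpc, n₀ = s²/D = 50.74/0.0784 = 647.1939.
With fpc, (1 − n/N)·s²/n ≤ D requires n ≥ n₀/(1 + n₀/N) = 647.1939/(1 + 647.1939/4134) = 559.5882.
Rounding up, n = 560.

560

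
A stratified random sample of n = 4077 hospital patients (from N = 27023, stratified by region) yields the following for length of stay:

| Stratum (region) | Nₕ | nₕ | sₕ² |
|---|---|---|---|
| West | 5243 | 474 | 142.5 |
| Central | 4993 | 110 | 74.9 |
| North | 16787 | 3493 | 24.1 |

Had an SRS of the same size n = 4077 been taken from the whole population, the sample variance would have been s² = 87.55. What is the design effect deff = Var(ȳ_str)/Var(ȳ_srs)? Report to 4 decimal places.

Var(ȳ_str) = Σ Wₕ²(1−fₕ)sₕ²/nₕ with Wₕ = Nₕ/27023:
  West: (5243/27023)²·(1−474/5243)·142.5/474 = 0.01029382
  Central: (4993/27023)²·(1−110/4993)·74.9/110 = 0.022733709
  North: (16787/27023)²·(1−3493/16787)·24.1/3493 = 0.0021085315
  → Var(ȳ_str) = 0.035136061.
Var(ȳ_srs) = (1 − 4077/27023)·87.55/4077 = 0.01823429.
deff = 0.035136061 / 0.01823429 = 1.9269.

1.9269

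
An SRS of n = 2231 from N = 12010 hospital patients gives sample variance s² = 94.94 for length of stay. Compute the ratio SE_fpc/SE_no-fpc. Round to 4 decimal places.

f = n/N = 2231/12010 = 0.18576187.
SE_no-fpc = √(s²/n) = 0.20628841; SE_fpc = √((1−f)s²/n) = 0.18614465.
Ratio = √(1−f) = 0.90235145.

0.9024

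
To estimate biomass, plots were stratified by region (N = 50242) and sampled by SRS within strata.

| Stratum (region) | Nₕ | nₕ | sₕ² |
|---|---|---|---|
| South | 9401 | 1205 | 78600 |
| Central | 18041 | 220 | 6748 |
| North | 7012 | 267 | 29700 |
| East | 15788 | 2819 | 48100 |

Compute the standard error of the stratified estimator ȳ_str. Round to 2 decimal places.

Var(ȳ_str) = Σₕ Wₕ²(1 − fₕ)sₕ²/nₕ with Wₕ = Nₕ/N, N = 50242.
South: Wₕ = 0.18711437; term = 0.18711437²·(1 − 0.12817785)·78600/1205 = 1.9910294.
Central: Wₕ = 0.35908204; term = 0.35908204²·(1 − 0.01219445)·6748/220 = 3.9067105.
North: Wₕ = 0.13956451; term = 0.13956451²·(1 − 0.03807758)·29700/267 = 2.0841799.
East: Wₕ = 0.31423908; term = 0.31423908²·(1 − 0.17855333)·48100/2819 = 1.3840436.
Sum = 9.3659634.
SE = √(9.3659634) = 3.06.

3.06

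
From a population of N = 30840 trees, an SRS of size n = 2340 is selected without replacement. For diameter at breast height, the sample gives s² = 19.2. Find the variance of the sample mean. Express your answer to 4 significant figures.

0.007583

Under SRS without replacement, Var(ȳ) = (1 − f)·s²/n with f = n/N = 2340/30840 = 0.07587549.
Var(ȳ) = (1 − 0.07587549)·19.2/2340 = 0.92412451·0.0082051282 = 0.0075825601.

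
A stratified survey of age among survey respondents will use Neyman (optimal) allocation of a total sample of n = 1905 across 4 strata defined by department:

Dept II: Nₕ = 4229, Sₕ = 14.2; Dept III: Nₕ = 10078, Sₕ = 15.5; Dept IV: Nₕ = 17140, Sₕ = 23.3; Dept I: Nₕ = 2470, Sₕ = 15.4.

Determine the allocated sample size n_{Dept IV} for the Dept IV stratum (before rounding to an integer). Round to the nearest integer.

1164

Neyman allocation: nₕ = n·NₕSₕ / Σⱼ NⱼSⱼ.
Σ NⱼSⱼ = 4229·14.2 + 10078·15.5 + 17140·23.3 + 2470·15.4 = 653660.8.
n_{Dept IV} = 1905·17140·23.3 / 653660.8 = 1164.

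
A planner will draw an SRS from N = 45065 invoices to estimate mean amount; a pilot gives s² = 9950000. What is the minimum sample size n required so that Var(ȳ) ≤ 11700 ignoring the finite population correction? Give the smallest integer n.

851

Without fpc, n₀ = s²/D = 9950000/11700 = 850.4274.
Rounding up, n = 851.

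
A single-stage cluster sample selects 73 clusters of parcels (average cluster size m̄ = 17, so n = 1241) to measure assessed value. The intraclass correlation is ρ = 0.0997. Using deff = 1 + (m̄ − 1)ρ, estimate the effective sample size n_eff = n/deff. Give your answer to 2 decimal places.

478.19

deff = 1 + (17 − 1)·0.0997 = 1 + 1.5952 = 2.5952.
n_eff = 1241 / 2.5952 = 478.19.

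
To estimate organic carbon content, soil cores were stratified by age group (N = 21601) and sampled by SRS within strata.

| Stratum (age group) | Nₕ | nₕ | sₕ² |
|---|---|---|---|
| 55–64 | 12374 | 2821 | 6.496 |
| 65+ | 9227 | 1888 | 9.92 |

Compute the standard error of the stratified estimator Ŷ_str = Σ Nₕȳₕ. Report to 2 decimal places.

Var(Ŷ_str) = Σₕ Nₕ²(1 − fₕ)sₕ²/nₕ.
55–64: 12374²·(1 − 2821/12374)·6.496/2821 = 272202.94.
65+: 9227²·(1 − 1888/9227)·9.92/1888 = 355800.94.
Sum = 628003.88.
SE = √(628003.88) = 792.47.

792.47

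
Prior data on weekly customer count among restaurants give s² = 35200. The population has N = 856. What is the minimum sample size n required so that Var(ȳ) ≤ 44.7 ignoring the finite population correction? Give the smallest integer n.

788

Without fpc, n₀ = s²/D = 35200/44.7 = 787.4720.
Rounding up, n = 788.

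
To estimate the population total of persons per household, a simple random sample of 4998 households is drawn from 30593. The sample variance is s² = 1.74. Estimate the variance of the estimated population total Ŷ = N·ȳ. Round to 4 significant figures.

Var(Ŷ) = N²·Var(ȳ) = N²·(1 − n/N)·s²/n.
f = 4998/30593 = 0.16337071; Var(ȳ) = 0.83662929·1.74/4998 = 2.912635 × 10^-4.
Var(Ŷ) = 30593² · (2.912635 × 10^-4) = 272602.73.

272600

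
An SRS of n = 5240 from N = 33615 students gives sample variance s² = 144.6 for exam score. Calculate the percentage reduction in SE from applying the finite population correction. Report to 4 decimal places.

8.1241

f = n/N = 5240/33615 = 0.15588279.
SE_no-fpc = √(s²/n) = 0.16611869; SE_fpc = √((1−f)s²/n) = 0.15262296.
Ratio = √(1−f) = 0.91875852. Reduction = 100·(1 − 0.91875852) = 8.1241%.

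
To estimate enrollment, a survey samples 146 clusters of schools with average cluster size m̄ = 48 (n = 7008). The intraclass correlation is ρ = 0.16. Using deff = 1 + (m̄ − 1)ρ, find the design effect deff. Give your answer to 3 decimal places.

8.520

deff = 1 + (48 − 1)·0.16 = 1 + 7.52 = 8.52.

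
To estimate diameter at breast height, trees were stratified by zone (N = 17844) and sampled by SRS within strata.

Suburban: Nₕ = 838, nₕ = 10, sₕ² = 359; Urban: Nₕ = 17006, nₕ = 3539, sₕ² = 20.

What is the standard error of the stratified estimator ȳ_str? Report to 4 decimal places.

0.2869

Var(ȳ_str) = Σₕ Wₕ²(1 − fₕ)sₕ²/nₕ with Wₕ = Nₕ/N, N = 17844.
Suburban: Wₕ = 0.04696256; term = 0.04696256²·(1 − 0.01193317)·359/10 = 0.07823199.
Urban: Wₕ = 0.95303744; term = 0.95303744²·(1 − 0.20810302)·20/3539 = 0.0040647893.
Sum = 0.082296779.
SE = √(0.082296779) = 0.2869.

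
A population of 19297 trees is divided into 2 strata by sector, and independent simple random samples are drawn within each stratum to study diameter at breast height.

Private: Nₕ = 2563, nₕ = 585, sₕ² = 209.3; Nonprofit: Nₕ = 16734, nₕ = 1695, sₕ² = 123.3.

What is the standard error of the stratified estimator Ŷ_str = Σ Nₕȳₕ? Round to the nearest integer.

4486

Var(Ŷ_str) = Σₕ Nₕ²(1 − fₕ)sₕ²/nₕ.
Private: 2563²·(1 − 585/2563)·209.3/585 = 1.8137952 × 10^6.
Nonprofit: 16734²·(1 − 1695/16734)·123.3/1695 = 1.8306786 × 10^7.
Sum = 2.0120581 × 10^7.
SE = √(2.0120581 × 10^7) = 4486.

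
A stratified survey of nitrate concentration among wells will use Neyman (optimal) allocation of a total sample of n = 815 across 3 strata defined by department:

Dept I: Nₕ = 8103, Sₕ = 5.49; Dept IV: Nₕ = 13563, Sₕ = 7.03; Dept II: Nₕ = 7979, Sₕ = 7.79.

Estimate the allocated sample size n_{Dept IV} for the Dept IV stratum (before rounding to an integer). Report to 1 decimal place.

Neyman allocation: nₕ = n·NₕSₕ / Σⱼ NⱼSⱼ.
Σ NⱼSⱼ = 8103·5.49 + 13563·7.03 + 7979·7.79 = 201989.77.
n_{Dept IV} = 815·13563·7.03 / 201989.77 = 384.7.

384.7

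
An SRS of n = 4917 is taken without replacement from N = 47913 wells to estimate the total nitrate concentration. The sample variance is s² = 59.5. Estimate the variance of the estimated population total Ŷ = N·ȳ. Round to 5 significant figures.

Var(Ŷ) = N²·Var(ȳ) = N²·(1 − n/N)·s²/n.
f = 4917/47913 = 0.10262351; Var(ȳ) = 0.89737649·59.5/4917 = 0.01085904.
Var(Ŷ) = 47913² · 0.01085904 = 2.4928616 × 10^7.

2.4929 × 10^7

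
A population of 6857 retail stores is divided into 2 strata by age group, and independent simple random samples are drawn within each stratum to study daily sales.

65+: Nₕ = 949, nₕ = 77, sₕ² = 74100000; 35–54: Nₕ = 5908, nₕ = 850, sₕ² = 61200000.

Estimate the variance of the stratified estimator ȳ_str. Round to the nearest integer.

Var(ȳ_str) = Σₕ Wₕ²(1 − fₕ)sₕ²/nₕ with Wₕ = Nₕ/N, N = 6857.
65+: Wₕ = 0.13839872; term = 0.13839872²·(1 − 0.08113804)·74100000/77 = 16937.21.
35–54: Wₕ = 0.86160128; term = 0.86160128²·(1 − 0.14387271)·61200000/850 = 45759.736.
Sum = 62696.946.

62697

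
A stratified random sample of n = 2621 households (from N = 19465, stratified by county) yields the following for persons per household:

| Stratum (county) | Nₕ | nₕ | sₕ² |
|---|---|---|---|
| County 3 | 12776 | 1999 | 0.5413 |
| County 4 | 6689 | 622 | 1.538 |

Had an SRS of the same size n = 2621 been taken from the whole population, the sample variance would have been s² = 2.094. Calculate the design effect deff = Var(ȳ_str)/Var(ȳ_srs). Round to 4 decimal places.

0.5254

Var(ȳ_str) = Σ Wₕ²(1−fₕ)sₕ²/nₕ with Wₕ = Nₕ/19465:
  County 3: (12776/19465)²·(1−1999/12776)·0.5413/1999 = 9.8403196 × 10^-5
  County 4: (6689/19465)²·(1−622/6689)·1.538/622 = 2.6484533 × 10^-4
  → Var(ȳ_str) = 3.6324853 × 10^-4.
Var(ȳ_srs) = (1 − 2621/19465)·2.094/2621 = 6.91354 × 10^-4.
deff = (3.6324853 × 10^-4) / (6.91354 × 10^-4) = 0.5254.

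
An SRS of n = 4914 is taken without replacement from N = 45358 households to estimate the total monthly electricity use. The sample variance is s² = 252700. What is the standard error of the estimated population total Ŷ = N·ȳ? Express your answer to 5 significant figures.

Var(Ŷ) = N²·Var(ȳ) = N²·(1 − n/N)·s²/n.
f = 4914/45358 = 0.10833811; Var(ȳ) = 0.89166189·252700/4914 = 45.853268.
Var(Ŷ) = 45358² · 45.853268 = 9.4336137 × 10^10.
SE(Ŷ) = √(9.4336137 × 10^10) = 307140.

307140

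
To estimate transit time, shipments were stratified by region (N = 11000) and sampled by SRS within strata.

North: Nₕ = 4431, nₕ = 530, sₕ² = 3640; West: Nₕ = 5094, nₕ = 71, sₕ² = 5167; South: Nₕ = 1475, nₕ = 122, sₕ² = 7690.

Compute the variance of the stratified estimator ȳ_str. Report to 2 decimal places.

Var(ȳ_str) = Σₕ Wₕ²(1 − fₕ)sₕ²/nₕ with Wₕ = Nₕ/N, N = 11000.
North: Wₕ = 0.40281818; term = 0.40281818²·(1 − 0.11961183)·3640/530 = 0.98111032.
West: Wₕ = 0.46309091; term = 0.46309091²·(1 − 0.01393797)·5167/71 = 15.389229.
South: Wₕ = 0.13409091; term = 0.13409091²·(1 − 0.08271186)·7690/122 = 1.0396112.
Sum = 17.409951.

17.41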